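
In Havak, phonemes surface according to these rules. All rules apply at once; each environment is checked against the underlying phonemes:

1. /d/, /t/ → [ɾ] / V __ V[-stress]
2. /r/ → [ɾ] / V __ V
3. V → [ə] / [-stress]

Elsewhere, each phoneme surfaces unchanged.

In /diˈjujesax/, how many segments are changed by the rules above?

Segments that undergo a rule: /i/ → [ə] (rule 3); /e/ → [ə] (rule 3); /a/ → [ə] (rule 3).
All other segments surface unchanged.

3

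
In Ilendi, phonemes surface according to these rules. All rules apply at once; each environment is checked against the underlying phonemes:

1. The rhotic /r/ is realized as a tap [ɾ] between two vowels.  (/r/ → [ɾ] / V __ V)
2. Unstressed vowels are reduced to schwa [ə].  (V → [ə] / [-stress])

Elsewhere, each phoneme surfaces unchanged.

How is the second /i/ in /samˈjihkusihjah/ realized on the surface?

/i/ (between /s/ and /h/) occurs in an unstressed syllable → [ə] by rule 2.

[ə]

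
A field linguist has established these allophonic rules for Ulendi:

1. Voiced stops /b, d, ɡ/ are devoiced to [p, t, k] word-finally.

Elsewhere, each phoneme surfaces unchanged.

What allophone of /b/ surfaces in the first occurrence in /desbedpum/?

/b/ (between /s/ and /e/) fails the environment for rule 1, so it stays [b].

[b]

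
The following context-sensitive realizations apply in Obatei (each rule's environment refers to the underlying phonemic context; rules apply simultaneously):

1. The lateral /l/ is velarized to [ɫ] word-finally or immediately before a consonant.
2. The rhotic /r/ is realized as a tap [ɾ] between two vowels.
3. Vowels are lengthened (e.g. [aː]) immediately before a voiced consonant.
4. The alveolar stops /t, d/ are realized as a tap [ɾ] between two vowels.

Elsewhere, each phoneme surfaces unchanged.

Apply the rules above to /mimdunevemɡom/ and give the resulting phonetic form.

/m/ (word-initial): no rule targets it → [m].
/i/ (between /m/ and /m/): before a voiced consonant, so rule 3 applies → [iː].
/m/ stays [m].
/d/ (between /m/ and /u/): rule 4 targets it, but not between two vowels → unchanged [d].
/u/ (between /d/ and /n/) occurs before a voiced consonant → [uː] by rule 3.
/n/ (between /u/ and /e/): no rule targets it → [n].
/e/ meets the environment for rule 3 (before a voiced consonant) → [eː].
/v/ stays [v].
/e/ — between /v/ and /m/, before a voiced consonant — surfaces as [eː] (rule 3).
/m/ (between /e/ and /ɡ/): no rule targets it → [m].
/ɡ/ (between /m/ and /o/) is unaffected → [ɡ].
Rule 3 applies to /o/ (between /ɡ/ and /m/: before a voiced consonant) → [oː].
/m/ — not in any rule's target class → [m].

[miːmduːneːveːmɡoːm]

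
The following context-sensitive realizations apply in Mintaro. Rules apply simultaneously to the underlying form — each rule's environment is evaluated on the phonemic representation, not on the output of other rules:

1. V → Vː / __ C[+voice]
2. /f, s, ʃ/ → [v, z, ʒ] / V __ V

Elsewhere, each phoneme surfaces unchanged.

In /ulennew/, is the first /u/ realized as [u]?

No

/u/ — word-initial, before a voiced consonant — surfaces as [uː] (rule 1).
The actual realization is [uː], not [u].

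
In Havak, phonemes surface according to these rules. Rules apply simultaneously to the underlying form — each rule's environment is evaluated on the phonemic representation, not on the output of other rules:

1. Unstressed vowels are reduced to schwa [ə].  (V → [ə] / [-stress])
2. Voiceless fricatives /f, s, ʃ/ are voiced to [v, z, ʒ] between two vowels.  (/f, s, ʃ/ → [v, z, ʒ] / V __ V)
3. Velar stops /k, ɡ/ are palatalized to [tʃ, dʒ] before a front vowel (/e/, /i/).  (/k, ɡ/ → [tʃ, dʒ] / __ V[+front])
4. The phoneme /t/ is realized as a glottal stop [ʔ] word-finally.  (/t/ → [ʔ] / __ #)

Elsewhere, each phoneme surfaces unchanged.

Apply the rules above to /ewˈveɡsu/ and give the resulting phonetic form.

[əwˈveɡsə]

/e/ (word-initial) occurs in an unstressed syllable → [ə] by rule 1.
/w/ (between /e/ and /v/): no rule targets it → [w].
/v/ (between /w/ and /e/): no rule targets it → [v].
/e/ (between /v/ and /ɡ/) fails the environment for rule 1, so it stays [e].
/ɡ/ (between /e/ and /s/): rule 3 targets it, but not before a front vowel → unchanged [ɡ].
/s/ (between /ɡ/ and /u/) is in the target of rule 2 but the environment (between two vowels) is not met → [s].
/u/ — word-final, in an unstressed syllable — surfaces as [ə] (rule 1).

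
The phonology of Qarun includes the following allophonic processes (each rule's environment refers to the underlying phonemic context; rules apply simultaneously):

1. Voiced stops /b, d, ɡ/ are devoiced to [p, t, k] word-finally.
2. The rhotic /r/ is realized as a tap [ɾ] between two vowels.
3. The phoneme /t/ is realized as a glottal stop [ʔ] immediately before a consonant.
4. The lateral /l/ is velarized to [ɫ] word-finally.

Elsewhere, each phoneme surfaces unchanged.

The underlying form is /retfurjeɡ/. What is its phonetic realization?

/r/ — word-initial; rule 2 does not apply here → [r].
/e/ stays [e].
/t/ meets the environment for rule 3 (immediately before a consonant) → [ʔ].
/f/ stays [f].
/u/ (between /f/ and /r/): no rule targets it → [u].
/r/ — between /u/ and /j/; rule 2 does not apply here → [r].
/j/ (between /r/ and /e/): no rule targets it → [j].
/e/ — not in any rule's target class → [e].
/ɡ/ (word-final): word-finally, so rule 1 applies → [k].

[reʔfurjek]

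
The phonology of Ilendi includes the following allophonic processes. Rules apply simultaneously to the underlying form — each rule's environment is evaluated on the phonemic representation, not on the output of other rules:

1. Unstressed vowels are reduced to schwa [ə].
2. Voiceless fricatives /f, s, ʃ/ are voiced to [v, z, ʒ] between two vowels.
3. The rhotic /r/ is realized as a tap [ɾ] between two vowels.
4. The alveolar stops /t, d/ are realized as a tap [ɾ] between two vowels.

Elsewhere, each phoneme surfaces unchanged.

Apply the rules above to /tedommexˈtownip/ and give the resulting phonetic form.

[təɾəmməxˈtownəp]

/t/ (word-initial): rule 4 targets it, but not between two vowels → unchanged [t].
/e/ — between /t/ and /d/, in an unstressed syllable — surfaces as [ə] (rule 1).
Rule 4 applies to /d/ (between /e/ and /o/: between two vowels) → [ɾ].
Rule 1 applies to /o/ (between /d/ and /m/: in an unstressed syllable) → [ə].
/m/ (between /o/ and /m/) is unaffected → [m].
/m/ (between /m/ and /e/): no rule targets it → [m].
/e/ — between /m/ and /x/, in an unstressed syllable — surfaces as [ə] (rule 1).
/x/ — not in any rule's target class → [x].
/t/ (between /x/ and /o/) fails the environment for rule 4, so it stays [t].
/o/ (between /t/ and /w/) fails the environment for rule 1, so it stays [o].
/w/ (between /o/ and /n/) is unaffected → [w].
/n/ — not in any rule's target class → [n].
/i/ (between /n/ and /p/) occurs in an unstressed syllable → [ə] by rule 1.
/p/ (word-final) is unaffected → [p].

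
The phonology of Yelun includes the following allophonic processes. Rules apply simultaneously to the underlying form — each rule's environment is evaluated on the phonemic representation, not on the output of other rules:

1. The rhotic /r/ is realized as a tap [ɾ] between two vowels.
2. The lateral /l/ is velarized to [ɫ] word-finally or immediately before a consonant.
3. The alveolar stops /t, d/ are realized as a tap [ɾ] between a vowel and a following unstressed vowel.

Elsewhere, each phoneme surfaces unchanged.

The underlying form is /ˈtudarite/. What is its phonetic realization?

/t/ — word-initial; rule 3 does not apply here → [t].
/u/ — not in any rule's target class → [u].
/d/ (between /u/ and /a/): between a vowel and a following unstressed vowel, so rule 3 applies → [ɾ].
/a/ (between /d/ and /r/) is unaffected → [a].
/r/ — between /a/ and /i/, between two vowels — surfaces as [ɾ] (rule 1).
/i/ stays [i].
/t/ (between /i/ and /e/) occurs between a vowel and a following unstressed vowel → [ɾ] by rule 3.
/e/ (word-final) is unaffected → [e].

[ˈtuɾaɾiɾe]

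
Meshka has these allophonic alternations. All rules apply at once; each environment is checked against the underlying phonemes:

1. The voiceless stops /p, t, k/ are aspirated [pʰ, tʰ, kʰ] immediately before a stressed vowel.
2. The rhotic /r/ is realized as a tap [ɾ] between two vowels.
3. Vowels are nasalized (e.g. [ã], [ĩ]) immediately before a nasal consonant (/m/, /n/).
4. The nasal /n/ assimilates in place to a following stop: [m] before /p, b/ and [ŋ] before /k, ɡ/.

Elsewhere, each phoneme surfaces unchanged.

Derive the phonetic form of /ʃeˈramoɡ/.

[ʃeˈɾãmoɡ]

/e/ — between /ʃ/ and /r/; rule 3 does not apply here → [e].
/r/ (between /e/ and /a/): between two vowels, so rule 2 applies → [ɾ].
/a/ (between /r/ and /m/) occurs before a nasal consonant → [ã] by rule 3.
/o/ (between /m/ and /ɡ/) fails the environment for rule 3, so it stays [o].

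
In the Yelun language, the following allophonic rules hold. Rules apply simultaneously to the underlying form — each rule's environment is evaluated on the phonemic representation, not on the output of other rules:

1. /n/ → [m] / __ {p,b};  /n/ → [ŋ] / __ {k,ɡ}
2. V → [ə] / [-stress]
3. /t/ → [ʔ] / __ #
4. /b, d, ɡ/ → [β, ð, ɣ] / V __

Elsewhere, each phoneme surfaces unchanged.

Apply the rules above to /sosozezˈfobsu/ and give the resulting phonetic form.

/s/ (word-initial): no rule targets it → [s].
/o/ meets the environment for rule 2 (in an unstressed syllable) → [ə].
/s/ (between /o/ and /o/): no rule targets it → [s].
/o/ (between /s/ and /z/) occurs in an unstressed syllable → [ə] by rule 2.
/z/ stays [z].
Rule 2 applies to /e/ (between /z/ and /z/: in an unstressed syllable) → [ə].
/z/ stays [z].
/f/ stays [f].
/o/ (between /f/ and /b/) is in the target of rule 2 but the environment (in an unstressed syllable) is not met → [o].
/b/ (between /o/ and /s/): immediately after a vowel, so rule 4 applies → [β].
/s/ stays [s].
/u/ meets the environment for rule 2 (in an unstressed syllable) → [ə].

[səsəzəzˈfoβsə]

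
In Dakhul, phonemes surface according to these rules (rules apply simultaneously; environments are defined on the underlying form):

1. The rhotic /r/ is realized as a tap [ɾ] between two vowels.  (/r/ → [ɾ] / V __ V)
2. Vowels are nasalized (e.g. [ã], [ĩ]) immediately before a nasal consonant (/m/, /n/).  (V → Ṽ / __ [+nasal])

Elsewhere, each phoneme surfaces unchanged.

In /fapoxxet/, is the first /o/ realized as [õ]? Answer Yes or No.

No

/o/ (between /p/ and /x/): rule 2 targets it, but not before a nasal consonant → unchanged [o].
The actual realization is [o], not [õ].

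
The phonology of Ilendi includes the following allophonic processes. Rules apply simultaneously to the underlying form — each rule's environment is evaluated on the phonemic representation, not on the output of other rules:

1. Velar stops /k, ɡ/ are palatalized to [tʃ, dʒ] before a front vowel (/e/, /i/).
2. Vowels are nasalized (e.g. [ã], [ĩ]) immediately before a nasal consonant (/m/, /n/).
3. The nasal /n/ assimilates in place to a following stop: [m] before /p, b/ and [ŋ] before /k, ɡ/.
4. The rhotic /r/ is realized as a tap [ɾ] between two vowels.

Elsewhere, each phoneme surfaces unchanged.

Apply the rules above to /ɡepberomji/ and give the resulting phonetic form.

Rule 1 applies to /ɡ/ (word-initial: before a front vowel) → [dʒ].
/e/ (between /ɡ/ and /p/): rule 2 targets it, but not before a nasal consonant → unchanged [e].
/p/ (between /e/ and /b/) is unaffected → [p].
/b/ (between /p/ and /e/): no rule targets it → [b].
/e/ — between /b/ and /r/; rule 2 does not apply here → [e].
Rule 4 applies to /r/ (between /e/ and /o/: between two vowels) → [ɾ].
/o/ (between /r/ and /m/): before a nasal consonant, so rule 2 applies → [õ].
/m/ (between /o/ and /j/): no rule targets it → [m].
/j/ (between /m/ and /i/): no rule targets it → [j].
/i/ — word-final; rule 2 does not apply here → [i].

[dʒepbeɾõmji]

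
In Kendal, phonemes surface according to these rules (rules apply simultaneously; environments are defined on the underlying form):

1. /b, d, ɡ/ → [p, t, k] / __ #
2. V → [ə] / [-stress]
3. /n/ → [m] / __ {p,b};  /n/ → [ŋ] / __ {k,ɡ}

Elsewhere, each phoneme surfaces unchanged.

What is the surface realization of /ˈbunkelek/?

[ˈbuŋkələk]

/b/ — word-initial; rule 1 does not apply here → [b].
/u/ (between /b/ and /n/) fails the environment for rule 2, so it stays [u].
/n/ meets the environment for rule 3 (before a labial or velar stop) → [ŋ].
/k/ (between /n/ and /e/) is unaffected → [k].
/e/ (between /k/ and /l/) occurs in an unstressed syllable → [ə] by rule 2.
/l/ — not in any rule's target class → [l].
/e/ — between /l/ and /k/, in an unstressed syllable — surfaces as [ə] (rule 2).
/k/ (word-final) is unaffected → [k].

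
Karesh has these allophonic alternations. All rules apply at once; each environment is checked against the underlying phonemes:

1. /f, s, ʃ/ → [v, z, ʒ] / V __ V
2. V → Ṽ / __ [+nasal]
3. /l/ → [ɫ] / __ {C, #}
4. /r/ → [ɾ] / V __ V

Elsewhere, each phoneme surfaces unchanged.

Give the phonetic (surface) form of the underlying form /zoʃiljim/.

/z/ (word-initial): no rule targets it → [z].
/o/ (between /z/ and /ʃ/) fails the environment for rule 2, so it stays [o].
/ʃ/ (between /o/ and /i/) occurs between two vowels → [ʒ] by rule 1.
/i/ (between /ʃ/ and /l/) fails the environment for rule 2, so it stays [i].
/l/ (between /i/ and /j/): word-finally or immediately before a consonant, so rule 3 applies → [ɫ].
/j/ (between /l/ and /i/): no rule targets it → [j].
/i/ (between /j/ and /m/) occurs before a nasal consonant → [ĩ] by rule 2.
/m/ (word-final) is unaffected → [m].

[zoʒiɫjĩm]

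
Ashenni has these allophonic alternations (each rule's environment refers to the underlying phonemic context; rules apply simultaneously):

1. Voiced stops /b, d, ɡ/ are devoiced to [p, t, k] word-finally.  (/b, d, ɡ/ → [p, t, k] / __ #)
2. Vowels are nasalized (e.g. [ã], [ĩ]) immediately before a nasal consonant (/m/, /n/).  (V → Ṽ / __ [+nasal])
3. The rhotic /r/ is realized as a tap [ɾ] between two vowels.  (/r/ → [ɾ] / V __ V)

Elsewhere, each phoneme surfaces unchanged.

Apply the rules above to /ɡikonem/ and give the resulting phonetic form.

[ɡikõnẽm]

/ɡ/ (word-initial) is in the target of rule 1 but the environment (word-finally) is not met → [ɡ].
/i/ (between /ɡ/ and /k/) fails the environment for rule 2, so it stays [i].
/k/ — not in any rule's target class → [k].
Rule 2 applies to /o/ (between /k/ and /n/: before a nasal consonant) → [õ].
/n/ (between /o/ and /e/) is unaffected → [n].
/e/ (between /n/ and /m/) occurs before a nasal consonant → [ẽ] by rule 2.
/m/ — not in any rule's target class → [m].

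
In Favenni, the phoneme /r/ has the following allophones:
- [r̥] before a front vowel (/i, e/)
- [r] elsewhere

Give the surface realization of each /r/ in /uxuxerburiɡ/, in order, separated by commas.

[r], [r̥]

Occurrence 1 (position 6): no conditioning environment matches → elsewhere allophone [r].
Occurrence 2 (position 9): before a front vowel (/i, e/) → [r̥].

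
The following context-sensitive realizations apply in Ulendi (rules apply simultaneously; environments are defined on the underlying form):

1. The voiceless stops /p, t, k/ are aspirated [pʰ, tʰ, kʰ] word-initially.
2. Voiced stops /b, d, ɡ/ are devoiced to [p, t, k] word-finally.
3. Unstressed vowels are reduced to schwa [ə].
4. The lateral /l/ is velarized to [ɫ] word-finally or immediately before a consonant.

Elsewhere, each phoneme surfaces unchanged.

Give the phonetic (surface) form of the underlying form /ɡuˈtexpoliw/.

/ɡ/ — word-initial; rule 2 does not apply here → [ɡ].
Rule 3 applies to /u/ (between /ɡ/ and /t/: in an unstressed syllable) → [ə].
/t/ (between /u/ and /e/) is in the target of rule 1 but the environment (word-initially) is not met → [t].
/e/ (between /t/ and /x/) is in the target of rule 3 but the environment (in an unstressed syllable) is not met → [e].
/x/ (between /e/ and /p/) is unaffected → [x].
/p/ (between /x/ and /o/): rule 1 targets it, but not word-initially → unchanged [p].
/o/ (between /p/ and /l/): in an unstressed syllable, so rule 3 applies → [ə].
/l/ (between /o/ and /i/) fails the environment for rule 4, so it stays [l].
Rule 3 applies to /i/ (between /l/ and /w/: in an unstressed syllable) → [ə].
/w/ — not in any rule's target class → [w].

[ɡəˈtexpələw]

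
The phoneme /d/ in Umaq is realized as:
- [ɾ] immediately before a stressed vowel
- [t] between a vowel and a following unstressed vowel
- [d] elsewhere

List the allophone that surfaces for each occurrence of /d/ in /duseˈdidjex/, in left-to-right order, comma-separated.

[d], [ɾ], [d]

Occurrence 1 (position 1): no conditioning environment matches → elsewhere allophone [d].
Occurrence 2 (position 5): immediately before a stressed vowel → [ɾ].
Occurrence 3 (position 7): no conditioning environment matches → elsewhere allophone [d].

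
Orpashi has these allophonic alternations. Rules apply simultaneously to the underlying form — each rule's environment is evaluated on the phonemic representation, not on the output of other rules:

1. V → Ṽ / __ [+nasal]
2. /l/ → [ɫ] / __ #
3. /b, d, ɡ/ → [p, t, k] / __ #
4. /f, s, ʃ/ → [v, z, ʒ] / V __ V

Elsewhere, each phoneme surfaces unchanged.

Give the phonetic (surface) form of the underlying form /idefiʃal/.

[ideviʒaɫ]

/i/ (word-initial): rule 1 targets it, but not before a nasal consonant → unchanged [i].
/d/ (between /i/ and /e/) is in the target of rule 3 but the environment (word-finally) is not met → [d].
/e/ (between /d/ and /f/) fails the environment for rule 1, so it stays [e].
/f/ — between /e/ and /i/, between two vowels — surfaces as [v] (rule 4).
/i/ (between /f/ and /ʃ/) fails the environment for rule 1, so it stays [i].
Rule 4 applies to /ʃ/ (between /i/ and /a/: between two vowels) → [ʒ].
/a/ — between /ʃ/ and /l/; rule 1 does not apply here → [a].
/l/ — word-final, word-finally — surfaces as [ɫ] (rule 2).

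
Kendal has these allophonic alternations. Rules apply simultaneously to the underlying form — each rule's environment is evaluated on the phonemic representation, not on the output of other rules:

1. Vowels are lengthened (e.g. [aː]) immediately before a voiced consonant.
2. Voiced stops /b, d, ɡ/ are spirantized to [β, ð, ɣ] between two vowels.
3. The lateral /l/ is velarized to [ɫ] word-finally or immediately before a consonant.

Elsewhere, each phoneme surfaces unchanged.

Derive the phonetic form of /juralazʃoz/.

/j/ stays [j].
/u/ meets the environment for rule 1 (before a voiced consonant) → [uː].
/r/ — not in any rule's target class → [r].
Rule 1 applies to /a/ (between /r/ and /l/: before a voiced consonant) → [aː].
/l/ — between /a/ and /a/; rule 3 does not apply here → [l].
/a/ (between /l/ and /z/) occurs before a voiced consonant → [aː] by rule 1.
/z/ (between /a/ and /ʃ/) is unaffected → [z].
/ʃ/ (between /z/ and /o/): no rule targets it → [ʃ].
/o/ meets the environment for rule 1 (before a voiced consonant) → [oː].
/z/ — not in any rule's target class → [z].

[juːraːlaːzʃoːz]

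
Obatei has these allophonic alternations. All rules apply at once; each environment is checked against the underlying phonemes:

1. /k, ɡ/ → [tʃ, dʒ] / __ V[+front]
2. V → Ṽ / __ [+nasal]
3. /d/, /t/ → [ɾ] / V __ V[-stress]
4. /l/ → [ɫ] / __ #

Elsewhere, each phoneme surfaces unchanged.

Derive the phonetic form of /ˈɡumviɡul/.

[ˈɡũmviɡuɫ]

/ɡ/ (word-initial) fails the environment for rule 1, so it stays [ɡ].
Rule 2 applies to /u/ (between /ɡ/ and /m/: before a nasal consonant) → [ũ].
/m/ stays [m].
/v/ stays [v].
/i/ (between /v/ and /ɡ/) is in the target of rule 2 but the environment (before a nasal consonant) is not met → [i].
/ɡ/ — between /i/ and /u/; rule 1 does not apply here → [ɡ].
/u/ — between /ɡ/ and /l/; rule 2 does not apply here → [u].
/l/ (word-final): word-finally, so rule 4 applies → [ɫ].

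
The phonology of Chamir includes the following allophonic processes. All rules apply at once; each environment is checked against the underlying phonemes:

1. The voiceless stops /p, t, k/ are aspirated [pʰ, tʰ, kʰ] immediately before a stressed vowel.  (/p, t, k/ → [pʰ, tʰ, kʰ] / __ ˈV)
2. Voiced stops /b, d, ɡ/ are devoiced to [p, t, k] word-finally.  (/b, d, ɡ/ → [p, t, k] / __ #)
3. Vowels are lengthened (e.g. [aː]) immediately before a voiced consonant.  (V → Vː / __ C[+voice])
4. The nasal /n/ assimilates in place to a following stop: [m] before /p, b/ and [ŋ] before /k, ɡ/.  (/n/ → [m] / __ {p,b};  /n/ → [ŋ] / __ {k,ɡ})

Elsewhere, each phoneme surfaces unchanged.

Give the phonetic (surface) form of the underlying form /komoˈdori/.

[koːmoːˈdoːri]

/k/ (word-initial) fails the environment for rule 1, so it stays [k].
Rule 3 applies to /o/ (between /k/ and /m/: before a voiced consonant) → [oː].
/o/ — between /m/ and /d/, before a voiced consonant — surfaces as [oː] (rule 3).
/d/ (between /o/ and /o/): rule 2 targets it, but not word-finally → unchanged [d].
/o/ — between /d/ and /r/, before a voiced consonant — surfaces as [oː] (rule 3).
/i/ — word-final; rule 3 does not apply here → [i].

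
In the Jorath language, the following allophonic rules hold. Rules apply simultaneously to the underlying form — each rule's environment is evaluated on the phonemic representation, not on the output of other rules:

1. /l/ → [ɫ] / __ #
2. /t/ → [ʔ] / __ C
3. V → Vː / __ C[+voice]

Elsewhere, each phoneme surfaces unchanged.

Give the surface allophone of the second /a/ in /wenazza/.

/a/ (word-final): rule 3 targets it, but not before a voiced consonant → unchanged [a].

[a]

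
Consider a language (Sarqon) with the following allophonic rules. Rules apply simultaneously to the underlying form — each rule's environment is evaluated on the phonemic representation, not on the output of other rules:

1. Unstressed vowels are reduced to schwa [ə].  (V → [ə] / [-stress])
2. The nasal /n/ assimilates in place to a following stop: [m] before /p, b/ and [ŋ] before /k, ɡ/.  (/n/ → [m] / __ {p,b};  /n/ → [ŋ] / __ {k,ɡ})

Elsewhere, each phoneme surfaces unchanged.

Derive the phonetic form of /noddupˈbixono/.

/n/ — word-initial; rule 2 does not apply here → [n].
/o/ meets the environment for rule 1 (in an unstressed syllable) → [ə].
/d/ (between /o/ and /d/): no rule targets it → [d].
/d/ (between /d/ and /u/) is unaffected → [d].
/u/ (between /d/ and /p/): in an unstressed syllable, so rule 1 applies → [ə].
/p/ — not in any rule's target class → [p].
/b/ (between /p/ and /i/) is unaffected → [b].
/i/ (between /b/ and /x/) is in the target of rule 1 but the environment (in an unstressed syllable) is not met → [i].
/x/ (between /i/ and /o/): no rule targets it → [x].
/o/ — between /x/ and /n/, in an unstressed syllable — surfaces as [ə] (rule 1).
/n/ (between /o/ and /o/): rule 2 targets it, but not before a labial or velar stop → unchanged [n].
/o/ meets the environment for rule 1 (in an unstressed syllable) → [ə].

[nəddəpˈbixənə]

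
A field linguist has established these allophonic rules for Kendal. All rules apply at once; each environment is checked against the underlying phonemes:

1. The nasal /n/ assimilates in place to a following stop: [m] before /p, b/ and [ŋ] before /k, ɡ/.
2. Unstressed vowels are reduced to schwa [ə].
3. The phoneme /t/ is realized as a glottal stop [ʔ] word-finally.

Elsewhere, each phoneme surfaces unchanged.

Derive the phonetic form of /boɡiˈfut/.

/b/ stays [b].
/o/ (between /b/ and /ɡ/) occurs in an unstressed syllable → [ə] by rule 2.
/ɡ/ stays [ɡ].
/i/ (between /ɡ/ and /f/) occurs in an unstressed syllable → [ə] by rule 2.
/f/ stays [f].
/u/ (between /f/ and /t/) fails the environment for rule 2, so it stays [u].
Rule 3 applies to /t/ (word-final: word-finally) → [ʔ].

[bəɡəˈfuʔ]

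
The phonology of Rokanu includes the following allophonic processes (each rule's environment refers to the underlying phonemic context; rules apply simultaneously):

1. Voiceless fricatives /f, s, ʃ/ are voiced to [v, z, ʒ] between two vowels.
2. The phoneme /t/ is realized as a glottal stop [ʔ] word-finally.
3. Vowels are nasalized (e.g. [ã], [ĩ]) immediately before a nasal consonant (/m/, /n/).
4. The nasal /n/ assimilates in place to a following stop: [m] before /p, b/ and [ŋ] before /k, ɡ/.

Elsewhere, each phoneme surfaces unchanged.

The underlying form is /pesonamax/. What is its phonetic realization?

[pezõnãmax]

/e/ (between /p/ and /s/) fails the environment for rule 3, so it stays [e].
/s/ meets the environment for rule 1 (between two vowels) → [z].
/o/ (between /s/ and /n/): before a nasal consonant, so rule 3 applies → [õ].
/n/ — between /o/ and /a/; rule 4 does not apply here → [n].
/a/ meets the environment for rule 3 (before a nasal consonant) → [ã].
/a/ — between /m/ and /x/; rule 3 does not apply here → [a].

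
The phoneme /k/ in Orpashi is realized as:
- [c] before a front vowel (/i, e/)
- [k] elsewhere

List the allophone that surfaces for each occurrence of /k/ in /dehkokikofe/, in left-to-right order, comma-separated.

Occurrence 1 (position 4): no conditioning environment matches → elsewhere allophone [k].
Occurrence 2 (position 6): before a front vowel (/i, e/) → [c].
Occurrence 3 (position 8): no conditioning environment matches → elsewhere allophone [k].

[k], [c], [k]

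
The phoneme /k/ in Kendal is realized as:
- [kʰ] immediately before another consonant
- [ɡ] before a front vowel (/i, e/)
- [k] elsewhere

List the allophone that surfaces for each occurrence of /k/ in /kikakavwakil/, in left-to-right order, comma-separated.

Occurrence 1 (position 1): before a front vowel (/i, e/) → [ɡ].
Occurrence 2 (position 3): no conditioning environment matches → elsewhere allophone [k].
Occurrence 3 (position 5): no conditioning environment matches → elsewhere allophone [k].
Occurrence 4 (position 10): before a front vowel (/i, e/) → [ɡ].

[ɡ], [k], [k], [ɡ]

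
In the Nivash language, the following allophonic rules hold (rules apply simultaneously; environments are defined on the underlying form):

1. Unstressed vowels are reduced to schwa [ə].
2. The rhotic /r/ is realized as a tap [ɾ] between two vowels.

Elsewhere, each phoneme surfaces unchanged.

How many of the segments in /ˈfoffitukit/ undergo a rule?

Segments that undergo a rule: /i/ → [ə] (rule 1); /u/ → [ə] (rule 1); /i/ → [ə] (rule 1).
All other segments surface unchanged.

3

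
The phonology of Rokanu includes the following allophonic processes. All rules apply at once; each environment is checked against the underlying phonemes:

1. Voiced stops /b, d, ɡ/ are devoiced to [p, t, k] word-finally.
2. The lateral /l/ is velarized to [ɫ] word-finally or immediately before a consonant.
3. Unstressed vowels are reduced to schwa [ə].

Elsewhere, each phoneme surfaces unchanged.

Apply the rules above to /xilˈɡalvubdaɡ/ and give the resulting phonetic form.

[xəɫˈɡaɫvəbdək]

/x/ (word-initial) is unaffected → [x].
/i/ (between /x/ and /l/) occurs in an unstressed syllable → [ə] by rule 3.
/l/ (between /i/ and /ɡ/): word-finally or immediately before a consonant, so rule 2 applies → [ɫ].
/ɡ/ (between /l/ and /a/) fails the environment for rule 1, so it stays [ɡ].
/a/ (between /ɡ/ and /l/): rule 3 targets it, but not in an unstressed syllable → unchanged [a].
/l/ meets the environment for rule 2 (word-finally or immediately before a consonant) → [ɫ].
/v/ stays [v].
/u/ (between /v/ and /b/): in an unstressed syllable, so rule 3 applies → [ə].
/b/ (between /u/ and /d/) fails the environment for rule 1, so it stays [b].
/d/ (between /b/ and /a/): rule 1 targets it, but not word-finally → unchanged [d].
/a/ — between /d/ and /ɡ/, in an unstressed syllable — surfaces as [ə] (rule 3).
/ɡ/ — word-final, word-finally — surfaces as [k] (rule 1).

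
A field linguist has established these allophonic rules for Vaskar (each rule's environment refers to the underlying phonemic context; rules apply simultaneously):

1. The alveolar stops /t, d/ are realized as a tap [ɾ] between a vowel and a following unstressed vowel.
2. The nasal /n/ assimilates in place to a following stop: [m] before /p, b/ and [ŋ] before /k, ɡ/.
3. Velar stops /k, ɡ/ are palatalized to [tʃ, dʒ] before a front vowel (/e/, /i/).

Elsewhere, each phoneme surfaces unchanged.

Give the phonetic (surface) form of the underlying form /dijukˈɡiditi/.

/d/ (word-initial) is in the target of rule 1 but the environment (between a vowel and a following unstressed vowel) is not met → [d].
/i/ — not in any rule's target class → [i].
/j/ — not in any rule's target class → [j].
/u/ stays [u].
/k/ (between /u/ and /ɡ/) fails the environment for rule 3, so it stays [k].
/ɡ/ meets the environment for rule 3 (before a front vowel) → [dʒ].
/i/ — not in any rule's target class → [i].
/d/ (between /i/ and /i/) occurs between a vowel and a following unstressed vowel → [ɾ] by rule 1.
/i/ (between /d/ and /t/): no rule targets it → [i].
/t/ (between /i/ and /i/): between a vowel and a following unstressed vowel, so rule 1 applies → [ɾ].
/i/ — not in any rule's target class → [i].

[dijukˈdʒiɾiɾi]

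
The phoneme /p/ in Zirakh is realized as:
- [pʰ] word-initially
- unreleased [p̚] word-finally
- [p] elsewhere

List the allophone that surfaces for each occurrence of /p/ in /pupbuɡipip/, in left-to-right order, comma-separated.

[pʰ], [p], [p], [p̚]

Occurrence 1 (position 1): word-initially → [pʰ].
Occurrence 2 (position 3): no conditioning environment matches → elsewhere allophone [p].
Occurrence 3 (position 8): no conditioning environment matches → elsewhere allophone [p].
Occurrence 4 (position 10): word-finally → [p̚].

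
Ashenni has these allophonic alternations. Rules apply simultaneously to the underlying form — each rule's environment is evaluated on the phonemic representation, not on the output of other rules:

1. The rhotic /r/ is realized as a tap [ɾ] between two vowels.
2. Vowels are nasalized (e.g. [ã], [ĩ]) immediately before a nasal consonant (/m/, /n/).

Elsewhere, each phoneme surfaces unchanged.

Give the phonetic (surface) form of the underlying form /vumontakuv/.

[vũmõntakuv]

/u/ (between /v/ and /m/): before a nasal consonant, so rule 2 applies → [ũ].
/o/ meets the environment for rule 2 (before a nasal consonant) → [õ].
/a/ (between /t/ and /k/) fails the environment for rule 2, so it stays [a].
/u/ (between /k/ and /v/) fails the environment for rule 2, so it stays [u].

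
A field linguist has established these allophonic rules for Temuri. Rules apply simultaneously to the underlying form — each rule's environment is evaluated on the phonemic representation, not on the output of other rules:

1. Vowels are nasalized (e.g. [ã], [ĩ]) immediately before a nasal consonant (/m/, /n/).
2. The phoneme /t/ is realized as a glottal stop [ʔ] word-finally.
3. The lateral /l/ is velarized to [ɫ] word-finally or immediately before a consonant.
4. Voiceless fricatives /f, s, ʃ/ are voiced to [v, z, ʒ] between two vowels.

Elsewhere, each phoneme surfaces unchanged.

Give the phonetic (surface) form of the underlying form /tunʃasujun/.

[tũnʃazujũn]

/t/ (word-initial) is in the target of rule 2 but the environment (word-finally) is not met → [t].
/u/ (between /t/ and /n/): before a nasal consonant, so rule 1 applies → [ũ].
/n/ — not in any rule's target class → [n].
/ʃ/ — between /n/ and /a/; rule 4 does not apply here → [ʃ].
/a/ (between /ʃ/ and /s/) fails the environment for rule 1, so it stays [a].
/s/ (between /a/ and /u/): between two vowels, so rule 4 applies → [z].
/u/ — between /s/ and /j/; rule 1 does not apply here → [u].
/j/ (between /u/ and /u/): no rule targets it → [j].
Rule 1 applies to /u/ (between /j/ and /n/: before a nasal consonant) → [ũ].
/n/ (word-final) is unaffected → [n].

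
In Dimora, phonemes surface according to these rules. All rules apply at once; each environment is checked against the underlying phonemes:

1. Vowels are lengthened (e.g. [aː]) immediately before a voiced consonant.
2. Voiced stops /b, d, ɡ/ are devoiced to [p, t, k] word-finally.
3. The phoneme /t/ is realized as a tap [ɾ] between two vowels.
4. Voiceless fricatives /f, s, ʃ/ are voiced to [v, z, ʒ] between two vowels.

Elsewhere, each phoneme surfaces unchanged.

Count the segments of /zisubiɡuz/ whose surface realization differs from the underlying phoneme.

Segments that undergo a rule: /s/ → [z] (rule 4); /u/ → [uː] (rule 1); /i/ → [iː] (rule 1); /u/ → [uː] (rule 1).
All other segments surface unchanged.

4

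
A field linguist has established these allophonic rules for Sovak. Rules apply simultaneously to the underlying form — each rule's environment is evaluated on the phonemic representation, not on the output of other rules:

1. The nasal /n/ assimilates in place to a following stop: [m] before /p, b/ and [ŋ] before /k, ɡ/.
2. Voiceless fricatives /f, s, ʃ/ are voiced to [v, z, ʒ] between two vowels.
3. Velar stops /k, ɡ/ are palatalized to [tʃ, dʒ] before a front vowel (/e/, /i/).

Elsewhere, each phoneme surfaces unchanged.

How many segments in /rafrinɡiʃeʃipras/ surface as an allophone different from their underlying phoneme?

4

Segments that undergo a rule: /n/ → [ŋ] (rule 1); /ɡ/ → [dʒ] (rule 3); /ʃ/ → [ʒ] (rule 2); /ʃ/ → [ʒ] (rule 2).
All other segments surface unchanged.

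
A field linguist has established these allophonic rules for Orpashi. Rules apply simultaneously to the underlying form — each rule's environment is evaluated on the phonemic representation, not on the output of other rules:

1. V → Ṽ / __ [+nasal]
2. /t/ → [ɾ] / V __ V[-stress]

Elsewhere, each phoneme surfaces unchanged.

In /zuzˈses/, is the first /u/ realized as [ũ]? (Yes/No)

No

/u/ (between /z/ and /z/) fails the environment for rule 1, so it stays [u].
The actual realization is [u], not [ũ].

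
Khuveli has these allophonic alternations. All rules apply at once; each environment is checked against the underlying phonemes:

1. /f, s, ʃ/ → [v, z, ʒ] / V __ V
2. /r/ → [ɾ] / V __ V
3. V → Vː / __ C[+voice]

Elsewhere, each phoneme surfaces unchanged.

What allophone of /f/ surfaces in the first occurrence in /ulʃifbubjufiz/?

/f/ (between /i/ and /b/) fails the environment for rule 1, so it stays [f].

[f]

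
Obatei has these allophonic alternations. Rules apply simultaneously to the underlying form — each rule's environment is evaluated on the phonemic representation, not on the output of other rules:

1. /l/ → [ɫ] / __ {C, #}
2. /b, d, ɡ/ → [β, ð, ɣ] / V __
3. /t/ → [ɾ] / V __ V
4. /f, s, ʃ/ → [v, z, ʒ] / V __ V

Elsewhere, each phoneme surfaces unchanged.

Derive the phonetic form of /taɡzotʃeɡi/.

[taɣzotʃeɣi]

/t/ (word-initial) fails the environment for rule 3, so it stays [t].
/ɡ/ (between /a/ and /z/) occurs immediately after a vowel → [ɣ] by rule 2.
/t/ (between /o/ and /ʃ/): rule 3 targets it, but not between two vowels → unchanged [t].
/ʃ/ — between /t/ and /e/; rule 4 does not apply here → [ʃ].
/ɡ/ (between /e/ and /i/) occurs immediately after a vowel → [ɣ] by rule 2.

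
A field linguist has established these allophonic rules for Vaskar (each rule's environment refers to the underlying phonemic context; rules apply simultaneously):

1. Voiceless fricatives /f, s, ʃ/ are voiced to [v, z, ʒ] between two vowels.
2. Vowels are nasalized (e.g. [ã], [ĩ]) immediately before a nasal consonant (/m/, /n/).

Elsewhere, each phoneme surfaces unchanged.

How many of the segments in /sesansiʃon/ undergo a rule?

4

Segments that undergo a rule: /s/ → [z] (rule 1); /a/ → [ã] (rule 2); /ʃ/ → [ʒ] (rule 1); /o/ → [õ] (rule 2).
All other segments surface unchanged.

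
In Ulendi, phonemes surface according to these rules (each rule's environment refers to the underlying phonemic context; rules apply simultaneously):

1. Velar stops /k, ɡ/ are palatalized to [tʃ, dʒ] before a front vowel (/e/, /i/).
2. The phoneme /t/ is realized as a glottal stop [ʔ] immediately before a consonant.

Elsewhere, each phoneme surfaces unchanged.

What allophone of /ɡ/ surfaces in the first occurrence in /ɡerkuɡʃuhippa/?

/ɡ/ (word-initial) occurs before a front vowel → [dʒ] by rule 1.

[dʒ]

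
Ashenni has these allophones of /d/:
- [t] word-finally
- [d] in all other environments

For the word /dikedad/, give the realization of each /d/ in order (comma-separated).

[d], [d], [t]

Occurrence 1 (position 1): no conditioning environment matches → elsewhere allophone [d].
Occurrence 2 (position 5): no conditioning environment matches → elsewhere allophone [d].
Occurrence 3 (position 7): word-finally → [t].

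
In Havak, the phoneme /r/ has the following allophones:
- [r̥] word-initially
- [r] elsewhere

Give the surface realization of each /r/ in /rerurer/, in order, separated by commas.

[r̥], [r], [r], [r]

Occurrence 1 (position 1): word-initially → [r̥].
Occurrence 2 (position 3): no conditioning environment matches → elsewhere allophone [r].
Occurrence 3 (position 5): no conditioning environment matches → elsewhere allophone [r].
Occurrence 4 (position 7): no conditioning environment matches → elsewhere allophone [r].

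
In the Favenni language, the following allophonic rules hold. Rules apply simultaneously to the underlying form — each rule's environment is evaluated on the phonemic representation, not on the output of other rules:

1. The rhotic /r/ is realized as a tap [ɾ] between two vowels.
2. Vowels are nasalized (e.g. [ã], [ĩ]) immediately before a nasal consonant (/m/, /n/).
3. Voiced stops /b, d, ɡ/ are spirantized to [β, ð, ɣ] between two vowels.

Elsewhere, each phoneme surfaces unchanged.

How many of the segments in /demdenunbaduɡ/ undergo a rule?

Segments that undergo a rule: /e/ → [ẽ] (rule 2); /e/ → [ẽ] (rule 2); /u/ → [ũ] (rule 2); /d/ → [ð] (rule 3).
All other segments surface unchanged.

4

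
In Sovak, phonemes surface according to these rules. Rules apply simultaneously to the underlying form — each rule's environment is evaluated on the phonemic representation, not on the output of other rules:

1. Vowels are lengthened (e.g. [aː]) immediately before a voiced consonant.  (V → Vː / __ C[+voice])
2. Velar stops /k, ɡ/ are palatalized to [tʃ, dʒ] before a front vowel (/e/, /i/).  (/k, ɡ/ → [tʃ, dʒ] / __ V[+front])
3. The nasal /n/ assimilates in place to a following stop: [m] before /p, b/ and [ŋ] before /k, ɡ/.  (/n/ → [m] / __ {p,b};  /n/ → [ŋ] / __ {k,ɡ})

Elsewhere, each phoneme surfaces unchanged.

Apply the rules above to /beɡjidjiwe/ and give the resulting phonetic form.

/b/ stays [b].
/e/ (between /b/ and /ɡ/): before a voiced consonant, so rule 1 applies → [eː].
/ɡ/ (between /e/ and /j/) is in the target of rule 2 but the environment (before a front vowel) is not met → [ɡ].
/j/ (between /ɡ/ and /i/) is unaffected → [j].
Rule 1 applies to /i/ (between /j/ and /d/: before a voiced consonant) → [iː].
/d/ stays [d].
/j/ (between /d/ and /i/): no rule targets it → [j].
/i/ (between /j/ and /w/) occurs before a voiced consonant → [iː] by rule 1.
/w/ (between /i/ and /e/): no rule targets it → [w].
/e/ (word-final) is in the target of rule 1 but the environment (before a voiced consonant) is not met → [e].

[beːɡjiːdjiːwe]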